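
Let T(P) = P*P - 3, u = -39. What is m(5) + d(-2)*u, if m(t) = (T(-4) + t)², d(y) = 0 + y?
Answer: 402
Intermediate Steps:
d(y) = y
T(P) = -3 + P² (T(P) = P² - 3 = -3 + P²)
m(t) = (13 + t)² (m(t) = ((-3 + (-4)²) + t)² = ((-3 + 16) + t)² = (13 + t)²)
m(5) + d(-2)*u = (13 + 5)² - 2*(-39) = 18² + 78 = 324 + 78 = 402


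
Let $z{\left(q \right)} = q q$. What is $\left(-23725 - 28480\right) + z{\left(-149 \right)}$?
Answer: $-30004$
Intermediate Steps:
$z{\left(q \right)} = q^{2}$
$\left(-23725 - 28480\right) + z{\left(-149 \right)} = \left(-23725 - 28480\right) + \left(-149\right)^{2} = -52205 + 22201 = -30004$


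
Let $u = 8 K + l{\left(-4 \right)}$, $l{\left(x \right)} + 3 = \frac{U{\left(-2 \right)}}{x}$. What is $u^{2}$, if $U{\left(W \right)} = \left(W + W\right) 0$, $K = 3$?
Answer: $441$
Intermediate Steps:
$U{\left(W \right)} = 0$ ($U{\left(W \right)} = 2 W 0 = 0$)
$l{\left(x \right)} = -3$ ($l{\left(x \right)} = -3 + \frac{0}{x} = -3 + 0 = -3$)
$u = 21$ ($u = 8 \cdot 3 - 3 = 24 - 3 = 21$)
$u^{2} = 21^{2} = 441$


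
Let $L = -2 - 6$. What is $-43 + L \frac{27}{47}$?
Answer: $- \frac{2237}{47} \approx -47.596$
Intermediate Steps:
$L = -8$ ($L = -2 - 6 = -8$)
$-43 + L \frac{27}{47} = -43 - 8 \cdot \frac{27}{47} = -43 - 8 \cdot 27 \cdot \frac{1}{47} = -43 - \frac{216}{47} = - \frac{2237}{47}$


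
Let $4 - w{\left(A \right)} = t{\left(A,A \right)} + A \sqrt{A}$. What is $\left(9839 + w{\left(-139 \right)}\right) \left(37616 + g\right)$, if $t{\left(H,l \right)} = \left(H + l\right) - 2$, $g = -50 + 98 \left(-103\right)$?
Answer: $278099056 + 3818608 i \sqrt{139} \approx 2.781 \cdot 10^{8} + 4.5021 \cdot 10^{7} i$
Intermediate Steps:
$g = -10144$ ($g = -50 - 10094 = -10144$)
$t{\left(H,l \right)} = -2 + H + l$
$w{\left(A \right)} = 6 - A^{\frac{3}{2}} - 2 A$ ($w{\left(A \right)} = 4 - \left(\left(-2 + A + A\right) + A \sqrt{A}\right) = 4 - \left(\left(-2 + 2 A\right) + A^{\frac{3}{2}}\right) = 4 - \left(-2 + A^{\frac{3}{2}} + 2 A\right) = 6 - A^{\frac{3}{2}} - 2 A$)
$\left(9839 + w{\left(-139 \right)}\right) \left(37616 + g\right) = \left(9839 - \left(-284 + \left(-139\right)^{\frac{3}{2}}\right)\right) \left(37616 - 10144\right) = \left(9839 + \left(6 - - 139 i \sqrt{139} + 278\right)\right) 27472 = \left(9839 + \left(6 + 139 i \sqrt{139} + 278\right)\right) 27472 = \left(9839 + \left(284 + 139 i \sqrt{139}\right)\right) 27472 = \left(10123 + 139 i \sqrt{139}\right) 27472 = 278099056 + 3818608 i \sqrt{139}$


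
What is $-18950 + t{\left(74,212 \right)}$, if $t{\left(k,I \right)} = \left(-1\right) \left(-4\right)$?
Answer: $-18946$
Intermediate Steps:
$t{\left(k,I \right)} = 4$
$-18950 + t{\left(74,212 \right)} = -18950 + 4 = -18946$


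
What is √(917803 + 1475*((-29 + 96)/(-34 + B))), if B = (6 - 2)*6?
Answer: √3631682/2 ≈ 952.85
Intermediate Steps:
B = 24 (B = 4*6 = 24)
√(917803 + 1475*((-29 + 96)/(-34 + B))) = √(917803 + 1475*((-29 + 96)/(-34 + 24))) = √(917803 + 1475*(67/(-10))) = √(917803 + 1475*(67*(-⅒))) = √(917803 + 1475*(-67/10)) = √(917803 - 19765/2) = √(1815841/2) = √3631682/2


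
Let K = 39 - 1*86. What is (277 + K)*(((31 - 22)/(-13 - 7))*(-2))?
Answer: 207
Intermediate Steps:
K = -47 (K = 39 - 86 = -47)
(277 + K)*(((31 - 22)/(-13 - 7))*(-2)) = (277 - 47)*(((31 - 22)/(-13 - 7))*(-2)) = 230*((9/(-20))*(-2)) = 230*((9*(-1/20))*(-2)) = 230*(-9/20*(-2)) = 230*(9/10) = 207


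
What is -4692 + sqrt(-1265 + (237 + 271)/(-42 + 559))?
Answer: -4692 + I*sqrt(337857949)/517 ≈ -4692.0 + 35.553*I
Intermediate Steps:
-4692 + sqrt(-1265 + (237 + 271)/(-42 + 559)) = -4692 + sqrt(-1265 + 508/517) = -4692 + sqrt(-653497/517) = -4692 + I*sqrt(337857949)/517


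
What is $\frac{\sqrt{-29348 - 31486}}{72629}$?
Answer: $\frac{i \sqrt{60834}}{72629} \approx 0.003396 i$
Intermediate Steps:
$\frac{\sqrt{-29348 - 31486}}{72629} = \sqrt{-60834} \cdot \frac{1}{72629} = i \sqrt{60834} \cdot \frac{1}{72629} = \frac{i \sqrt{60834}}{72629}$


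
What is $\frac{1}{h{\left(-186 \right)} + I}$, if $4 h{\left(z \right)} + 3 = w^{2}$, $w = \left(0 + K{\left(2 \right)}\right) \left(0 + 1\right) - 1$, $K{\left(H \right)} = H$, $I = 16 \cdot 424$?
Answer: $\frac{2}{13567} \approx 0.00014742$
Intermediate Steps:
$I = 6784$
$w = 1$ ($w = \left(0 + 2\right) \left(0 + 1\right) - 1 = 2 \cdot 1 - 1 = 2 - 1 = 1$)
$h{\left(z \right)} = - \frac{1}{2}$ ($h{\left(z \right)} = - \frac{3}{4} + \frac{1^{2}}{4} = - \frac{3}{4} + \frac{1}{4} \cdot 1 = - \frac{3}{4} + \frac{1}{4} = - \frac{1}{2}$)
$\frac{1}{h{\left(-186 \right)} + I} = \frac{1}{- \frac{1}{2} + 6784} = \frac{1}{\frac{13567}{2}} = \frac{2}{13567}$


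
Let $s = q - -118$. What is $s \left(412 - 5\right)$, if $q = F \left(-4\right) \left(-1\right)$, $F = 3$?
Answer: $52910$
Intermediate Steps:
$q = 12$ ($q = 3 \left(-4\right) \left(-1\right) = \left(-12\right) \left(-1\right) = 12$)
$s = 130$ ($s = 12 - -118 = 12 + 118 = 130$)
$s \left(412 - 5\right) = 130 \left(412 - 5\right) = 130 \cdot 407 = 52910$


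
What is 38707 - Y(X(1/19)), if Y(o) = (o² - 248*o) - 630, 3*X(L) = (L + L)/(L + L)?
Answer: 354776/9 ≈ 39420.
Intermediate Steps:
X(L) = ⅓ (X(L) = ((L + L)/(L + L))/3 = ((2*L)/((2*L)))/3 = ((2*L)*(1/(2*L)))/3 = (⅓)*1 = ⅓)
Y(o) = -630 + o² - 248*o
38707 - Y(X(1/19)) = 38707 - (-630 + (⅓)² - 248*⅓) = 38707 - (-630 + ⅑ - 248/3) = 38707 - 1*(-6413/9) = 38707 + 6413/9 = 354776/9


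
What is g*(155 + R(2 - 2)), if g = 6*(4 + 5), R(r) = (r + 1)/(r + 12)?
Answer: 16749/2 ≈ 8374.5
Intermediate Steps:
R(r) = (1 + r)/(12 + r)
g = 54 (g = 6*9 = 54)
g*(155 + R(2 - 2)) = 54*(155 + (1 + (2 - 2))/(12 + (2 - 2))) = 54*(155 + (1 + 0)/(12 + 0)) = 54*(155 + 1/12) = 54*(1861/12) = 16749/2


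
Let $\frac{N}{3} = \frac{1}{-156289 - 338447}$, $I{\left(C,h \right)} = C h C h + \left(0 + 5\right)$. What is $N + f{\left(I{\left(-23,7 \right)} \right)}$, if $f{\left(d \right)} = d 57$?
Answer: $\frac{243703985183}{164912} \approx 1.4778 \cdot 10^{6}$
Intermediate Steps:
$I{\left(C,h \right)} = 5 + C^{2} h^{2}$ ($I{\left(C,h \right)} = h C^{2} h + 5 = C^{2} h^{2} + 5 = 5 + C^{2} h^{2}$)
$f{\left(d \right)} = 57 d$
$N = - \frac{1}{164912}$ ($N = \frac{3}{-156289 - 338447} = \frac{3}{-494736} = 3 \left(- \frac{1}{494736}\right) = - \frac{1}{164912} \approx -6.0638 \cdot 10^{-6}$)
$N + f{\left(I{\left(-23,7 \right)} \right)} = - \frac{1}{164912} + 57 \left(5 + \left(-23\right)^{2} \cdot 7^{2}\right) = - \frac{1}{164912} + 57 \left(5 + 529 \cdot 49\right) = - \frac{1}{164912} + 57 \left(5 + 25921\right) = - \frac{1}{164912} + 57 \cdot 25926 = - \frac{1}{164912} + 1477782 = \frac{243703985183}{164912}$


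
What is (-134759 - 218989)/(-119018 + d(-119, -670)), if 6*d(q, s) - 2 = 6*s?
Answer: 1061244/359063 ≈ 2.9556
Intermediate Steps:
d(q, s) = ⅓ + s (d(q, s) = ⅓ + (6*s)/6 = ⅓ + s)
(-134759 - 218989)/(-119018 + d(-119, -670)) = (-134759 - 218989)/(-119018 + (⅓ - 670)) = -353748/(-119018 - 2009/3) = -353748/(-359063/3) = -353748*(-3/359063) = 1061244/359063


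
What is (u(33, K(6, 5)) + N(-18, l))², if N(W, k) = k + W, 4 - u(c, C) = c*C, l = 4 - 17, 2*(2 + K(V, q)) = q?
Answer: 7569/4 ≈ 1892.3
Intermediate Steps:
K(V, q) = -2 + q/2
l = -13
u(c, C) = 4 - C*c (u(c, C) = 4 - c*C = 4 - C*c)
N(W, k) = W + k
(u(33, K(6, 5)) + N(-18, l))² = ((4 - 1*(-2 + (½)*5)*33) + (-18 - 13))² = ((4 - 1*(-2 + 5/2)*33) - 31)² = ((4 - 1*½*33) - 31)² = ((4 - 33/2) - 31)² = (-25/2 - 31)² = (-87/2)² = 7569/4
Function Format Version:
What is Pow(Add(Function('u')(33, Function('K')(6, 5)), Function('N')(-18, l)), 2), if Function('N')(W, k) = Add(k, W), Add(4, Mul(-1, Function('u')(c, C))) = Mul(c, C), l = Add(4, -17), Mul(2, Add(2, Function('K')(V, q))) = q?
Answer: Rational(7569, 4) ≈ 1892.3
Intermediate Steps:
Function('K')(V, q) = Add(-2, Mul(Rational(1, 2), q))
l = -13
Function('u')(c, C) = Add(4, Mul(-1, C, c)) (Function('u')(c, C) = Add(4, Mul(-1, Mul(c, C))) = Add(4, Mul(-1, Mul(C, c))) = Add(4, Mul(-1, C, c)))
Function('N')(W, k) = Add(W, k)
Pow(Add(Function('u')(33, Function('K')(6, 5)), Function('N')(-18, l)), 2) = Pow(Add(Add(4, Mul(-1, Add(-2, Mul(Rational(1, 2), 5)), 33)), Add(-18, -13)), 2) = Pow(Add(Add(4, Mul(-1, Add(-2, Rational(5, 2)), 33)), -31), 2) = Pow(Add(Add(4, Mul(-1, Rational(1, 2), 33)), -31), 2) = Pow(Add(Add(4, Rational(-33, 2)), -31), 2) = Pow(Add(Rational(-25, 2), -31), 2) = Pow(Rational(-87, 2), 2) = Rational(7569, 4)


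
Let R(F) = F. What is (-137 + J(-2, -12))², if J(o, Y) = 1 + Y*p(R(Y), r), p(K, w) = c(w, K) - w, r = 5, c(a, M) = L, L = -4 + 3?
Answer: 4096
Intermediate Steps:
L = -1
c(a, M) = -1
p(K, w) = -1 - w
J(o, Y) = 1 - 6*Y (J(o, Y) = 1 + Y*(-1 - 1*5) = 1 + Y*(-1 - 5) = 1 + Y*(-6) = 1 - 6*Y)
(-137 + J(-2, -12))² = (-137 + (1 - 6*(-12)))² = (-137 + (1 + 72))² = (-137 + 73)² = (-64)² = 4096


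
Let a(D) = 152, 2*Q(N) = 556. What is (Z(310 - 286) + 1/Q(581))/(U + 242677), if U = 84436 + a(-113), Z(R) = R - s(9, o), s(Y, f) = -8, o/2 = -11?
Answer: 8897/90979670 ≈ 9.7791e-5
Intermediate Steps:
o = -22 (o = 2*(-11) = -22)
Q(N) = 278 (Q(N) = (1/2)*556 = 278)
Z(R) = 8 + R (Z(R) = R - 1*(-8) = R + 8 = 8 + R)
U = 84588 (U = 84436 + 152 = 84588)
(Z(310 - 286) + 1/Q(581))/(U + 242677) = ((8 + (310 - 286)) + 1/278)/(84588 + 242677) = ((8 + 24) + 1/278)/327265 = (32 + 1/278)*(1/327265) = (8897/278)*(1/327265) = 8897/90979670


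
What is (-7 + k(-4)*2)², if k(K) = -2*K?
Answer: 81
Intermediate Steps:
(-7 + k(-4)*2)² = (-7 - 2*(-4)*2)² = (-7 + 8*2)² = (-7 + 16)² = 9² = 81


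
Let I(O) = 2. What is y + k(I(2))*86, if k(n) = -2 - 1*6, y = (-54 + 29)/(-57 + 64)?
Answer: -4841/7 ≈ -691.57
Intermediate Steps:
y = -25/7 ≈ -3.5714
k(n) = -8 (k(n) = -2 - 6 = -8)
y + k(I(2))*86 = -25/7 - 8*86 = -25/7 - 688 = -4841/7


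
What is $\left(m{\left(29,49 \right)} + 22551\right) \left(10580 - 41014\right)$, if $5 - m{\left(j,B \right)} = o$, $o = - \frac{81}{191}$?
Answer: $- \frac{131118102218}{191} \approx -6.8648 \cdot 10^{8}$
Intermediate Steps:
$o = - \frac{81}{191}$ ($o = \left(-81\right) \frac{1}{191} = - \frac{81}{191} \approx -0.42408$)
$m{\left(j,B \right)} = \frac{1036}{191}$ ($m{\left(j,B \right)} = 5 - - \frac{81}{191} = 5 + \frac{81}{191} = \frac{1036}{191}$)
$\left(m{\left(29,49 \right)} + 22551\right) \left(10580 - 41014\right) = \left(\frac{1036}{191} + 22551\right) \left(10580 - 41014\right) = \frac{4308277}{191} \left(-30434\right) = - \frac{131118102218}{191}$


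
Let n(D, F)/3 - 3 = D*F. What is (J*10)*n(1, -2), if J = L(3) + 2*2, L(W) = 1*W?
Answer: 210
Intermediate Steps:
L(W) = W
J = 7 (J = 3 + 2*2 = 3 + 4 = 7)
n(D, F) = 9 + 3*D*F (n(D, F) = 9 + 3*(D*F) = 9 + 3*D*F)
(J*10)*n(1, -2) = (7*10)*(9 + 3*1*(-2)) = 70*(9 - 6) = 70*3 = 210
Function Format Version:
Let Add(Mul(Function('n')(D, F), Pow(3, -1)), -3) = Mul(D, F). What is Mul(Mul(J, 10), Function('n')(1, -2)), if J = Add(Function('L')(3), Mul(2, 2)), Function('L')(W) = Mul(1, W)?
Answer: 210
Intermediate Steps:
Function('L')(W) = W
J = 7 (J = Add(3, Mul(2, 2)) = Add(3, 4) = 7)
Function('n')(D, F) = Add(9, Mul(3, D, F)) (Function('n')(D, F) = Add(9, Mul(3, Mul(D, F))) = Add(9, Mul(3, D, F)))
Mul(Mul(J, 10), Function('n')(1, -2)) = Mul(Mul(7, 10), Add(9, Mul(3, 1, -2))) = Mul(70, Add(9, -6)) = Mul(70, 3) = 210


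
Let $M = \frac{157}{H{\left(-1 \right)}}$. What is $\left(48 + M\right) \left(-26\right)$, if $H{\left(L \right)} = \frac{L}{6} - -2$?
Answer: $- \frac{38220}{11} \approx -3474.5$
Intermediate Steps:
$H{\left(L \right)} = 2 + \frac{L}{6}$ ($H{\left(L \right)} = L \frac{1}{6} + 2 = \frac{L}{6} + 2 = 2 + \frac{L}{6}$)
$M = \frac{942}{11}$ ($M = \frac{157}{2 + \frac{1}{6} \left(-1\right)} = \frac{157}{2 - \frac{1}{6}} = \frac{157}{\frac{11}{6}} = 157 \cdot \frac{6}{11} = \frac{942}{11} \approx 85.636$)
$\left(48 + M\right) \left(-26\right) = \left(48 + \frac{942}{11}\right) \left(-26\right) = \frac{1470}{11} \left(-26\right) = - \frac{38220}{11}$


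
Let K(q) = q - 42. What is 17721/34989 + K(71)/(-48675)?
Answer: 287184998/567696525 ≈ 0.50588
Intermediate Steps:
K(q) = -42 + q
17721/34989 + K(71)/(-48675) = 17721/34989 + (-42 + 71)/(-48675) = 17721*(1/34989) + 29*(-1/48675) = 5907/11663 - 29/48675 = 287184998/567696525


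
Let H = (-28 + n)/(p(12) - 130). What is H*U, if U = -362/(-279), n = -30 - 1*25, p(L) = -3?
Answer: 30046/37107 ≈ 0.80971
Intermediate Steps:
n = -55 (n = -30 - 25 = -55)
H = 83/133 (H = (-28 - 55)/(-3 - 130) = -83/(-133) = -83*(-1/133) = 83/133 ≈ 0.62406)
U = 362/279 (U = -362*(-1/279) = 362/279 ≈ 1.2975)
H*U = (83/133)*(362/279) = 30046/37107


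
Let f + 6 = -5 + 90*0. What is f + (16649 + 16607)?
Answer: 33245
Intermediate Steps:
f = -11 (f = -6 + (-5 + 90*0) = -6 + (-5 + 0) = -6 - 5 = -11)
f + (16649 + 16607) = -11 + (16649 + 16607) = -11 + 33256 = 33245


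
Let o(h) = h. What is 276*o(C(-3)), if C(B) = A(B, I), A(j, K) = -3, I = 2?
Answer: -828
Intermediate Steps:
C(B) = -3
276*o(C(-3)) = 276*(-3) = -828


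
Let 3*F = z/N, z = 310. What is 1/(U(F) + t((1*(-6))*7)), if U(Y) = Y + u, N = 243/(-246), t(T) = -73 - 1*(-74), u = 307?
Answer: 243/49424 ≈ 0.0049166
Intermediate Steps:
t(T) = 1 (t(T) = -73 + 74 = 1)
N = -81/82 (N = 243*(-1/246) = -81/82 ≈ -0.98780)
F = -25420/243 (F = (310/(-81/82))/3 = (310*(-82/81))/3 = (⅓)*(-25420/81) = -25420/243 ≈ -104.61)
U(Y) = 307 + Y (U(Y) = Y + 307 = 307 + Y)
1/(U(F) + t((1*(-6))*7)) = 1/((307 - 25420/243) + 1) = 1/(49181/243 + 1) = 1/(49424/243) = 243/49424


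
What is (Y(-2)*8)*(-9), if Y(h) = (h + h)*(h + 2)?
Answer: 0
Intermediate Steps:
Y(h) = 2*h*(2 + h) (Y(h) = (2*h)*(2 + h) = 2*h*(2 + h))
(Y(-2)*8)*(-9) = ((2*(-2)*(2 - 2))*8)*(-9) = ((2*(-2)*0)*8)*(-9) = (0*8)*(-9) = 0*(-9) = 0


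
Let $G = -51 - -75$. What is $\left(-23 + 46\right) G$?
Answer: $552$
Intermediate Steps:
$G = 24$ ($G = -51 + 75 = 24$)
$\left(-23 + 46\right) G = \left(-23 + 46\right) 24 = 23 \cdot 24 = 552$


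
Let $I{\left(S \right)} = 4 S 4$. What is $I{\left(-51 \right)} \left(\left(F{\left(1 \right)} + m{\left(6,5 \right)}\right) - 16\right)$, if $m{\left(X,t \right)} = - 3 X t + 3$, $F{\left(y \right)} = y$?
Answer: $83232$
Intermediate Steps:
$m{\left(X,t \right)} = 3 - 3 X t$ ($m{\left(X,t \right)} = - 3 X t + 3 = 3 - 3 X t$)
$I{\left(S \right)} = 16 S$
$I{\left(-51 \right)} \left(\left(F{\left(1 \right)} + m{\left(6,5 \right)}\right) - 16\right) = 16 \left(-51\right) \left(\left(1 + \left(3 - 18 \cdot 5\right)\right) - 16\right) = - 816 \left(\left(1 + \left(3 - 90\right)\right) - 16\right) = - 816 \left(\left(1 - 87\right) - 16\right) = - 816 \left(-86 - 16\right) = \left(-816\right) \left(-102\right) = 83232$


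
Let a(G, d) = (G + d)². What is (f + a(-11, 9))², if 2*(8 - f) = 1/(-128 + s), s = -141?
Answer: 41692849/289444 ≈ 144.04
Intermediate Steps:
f = 4305/538 (f = 8 - 1/(2*(-128 - 141)) = 8 - ½/(-269) = 8 - ½*(-1/269) = 8 + 1/538 = 4305/538 ≈ 8.0019)
(f + a(-11, 9))² = (4305/538 + (-11 + 9)²)² = (4305/538 + (-2)²)² = (4305/538 + 4)² = (6457/538)² = 41692849/289444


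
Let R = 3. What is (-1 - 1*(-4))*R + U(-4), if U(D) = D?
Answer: 5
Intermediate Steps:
(-1 - 1*(-4))*R + U(-4) = (-1 - 1*(-4))*3 - 4 = (-1 + 4)*3 - 4 = 3*3 - 4 = 9 - 4 = 5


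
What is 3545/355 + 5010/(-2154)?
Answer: 195246/25489 ≈ 7.6600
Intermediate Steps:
3545/355 + 5010/(-2154) = 3545*(1/355) + 5010*(-1/2154) = 709/71 - 835/359 = 195246/25489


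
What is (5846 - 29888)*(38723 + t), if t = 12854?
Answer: -1240014234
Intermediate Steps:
(5846 - 29888)*(38723 + t) = (5846 - 29888)*(38723 + 12854) = -24042*51577 = -1240014234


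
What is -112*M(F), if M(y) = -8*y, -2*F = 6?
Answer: -2688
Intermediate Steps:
F = -3 (F = -½*6 = -3)
-112*M(F) = -(-896)*(-3) = -112*24 = -2688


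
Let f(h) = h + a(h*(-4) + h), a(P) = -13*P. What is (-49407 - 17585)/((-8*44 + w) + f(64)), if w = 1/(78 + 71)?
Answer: -9981808/328993 ≈ -30.340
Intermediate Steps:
w = 1/149 ≈ 0.0067114
f(h) = 40*h (f(h) = h - 13*(h*(-4) + h) = h - 13*(-4*h + h) = h - (-39)*h = h + 39*h = 40*h)
(-49407 - 17585)/((-8*44 + w) + f(64)) = (-49407 - 17585)/((-8*44 + 1/149) + 40*64) = -66992/((-352 + 1/149) + 2560) = -66992/(-52447/149 + 2560) = -66992/328993/149 = -66992*149/328993 = -9981808/328993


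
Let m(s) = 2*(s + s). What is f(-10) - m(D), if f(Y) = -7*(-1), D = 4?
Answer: -9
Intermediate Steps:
f(Y) = 7
m(s) = 4*s (m(s) = 2*(2*s) = 4*s)
f(-10) - m(D) = 7 - 4*4 = 7 - 1*16 = 7 - 16 = -9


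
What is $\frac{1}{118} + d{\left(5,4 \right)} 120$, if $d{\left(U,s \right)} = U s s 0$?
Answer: $\frac{1}{118} \approx 0.0084746$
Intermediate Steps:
$d{\left(U,s \right)} = 0$ ($d{\left(U,s \right)} = U s^{2} \cdot 0 = 0$)
$\frac{1}{118} + d{\left(5,4 \right)} 120 = \frac{1}{118} + 0 \cdot 120 = \frac{1}{118} + 0 = \frac{1}{118}$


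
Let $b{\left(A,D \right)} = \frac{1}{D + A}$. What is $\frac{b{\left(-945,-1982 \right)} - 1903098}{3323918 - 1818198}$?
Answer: $- \frac{5570367847}{4407242440} \approx -1.2639$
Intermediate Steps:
$b{\left(A,D \right)} = \frac{1}{A + D}$
$\frac{b{\left(-945,-1982 \right)} - 1903098}{3323918 - 1818198} = \frac{\frac{1}{-945 - 1982} - 1903098}{3323918 - 1818198} = \frac{\frac{1}{-2927} - 1903098}{1505720} = \left(- \frac{1}{2927} - 1903098\right) \frac{1}{1505720} = \left(- \frac{5570367847}{2927}\right) \frac{1}{1505720} = - \frac{5570367847}{4407242440}$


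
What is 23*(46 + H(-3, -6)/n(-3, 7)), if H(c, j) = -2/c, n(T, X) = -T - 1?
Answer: 3197/3 ≈ 1065.7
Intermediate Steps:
n(T, X) = -1 - T
23*(46 + H(-3, -6)/n(-3, 7)) = 23*(46 + (-2/(-3))/(-1 - 1*(-3))) = 23*(46 + (-2*(-1/3))/(-1 + 3)) = 23*(46 + (2/3)/2) = 23*(46 + (2/3)*(1/2)) = 23*(46 + 1/3) = 23*(139/3) = 3197/3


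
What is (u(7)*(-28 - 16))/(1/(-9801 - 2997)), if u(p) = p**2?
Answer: 27592488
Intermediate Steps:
(u(7)*(-28 - 16))/(1/(-9801 - 2997)) = (7**2*(-28 - 16))/(1/(-9801 - 2997)) = (49*(-44))/(1/(-12798)) = -2156/(-1/12798) = -2156*(-12798) = 27592488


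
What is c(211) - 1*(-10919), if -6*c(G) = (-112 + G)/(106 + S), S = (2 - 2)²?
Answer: 2314795/212 ≈ 10919.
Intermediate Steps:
S = 0 (S = 0² = 0)
c(G) = 28/159 - G/636 (c(G) = -(-112 + G)/(6*(106 + 0)) = -(-112 + G)/(6*106) = -(-56/53 + G/106)/6 = 28/159 - G/636)
c(211) - 1*(-10919) = (28/159 - 1/636*211) - 1*(-10919) = (28/159 - 211/636) + 10919 = -33/212 + 10919 = 2314795/212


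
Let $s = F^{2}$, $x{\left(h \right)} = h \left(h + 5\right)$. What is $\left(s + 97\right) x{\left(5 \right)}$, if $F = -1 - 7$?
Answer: $8050$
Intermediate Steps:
$F = -8$ ($F = -1 - 7 = -8$)
$x{\left(h \right)} = h \left(5 + h\right)$
$s = 64$ ($s = \left(-8\right)^{2} = 64$)
$\left(s + 97\right) x{\left(5 \right)} = \left(64 + 97\right) 5 \left(5 + 5\right) = 161 \cdot 5 \cdot 10 = 161 \cdot 50 = 8050$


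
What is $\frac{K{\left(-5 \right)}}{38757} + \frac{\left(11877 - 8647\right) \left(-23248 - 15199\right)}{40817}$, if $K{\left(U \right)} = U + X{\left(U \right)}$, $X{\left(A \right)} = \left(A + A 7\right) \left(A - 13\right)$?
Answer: $- \frac{283115455295}{93055557} \approx -3042.4$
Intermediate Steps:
$X{\left(A \right)} = 8 A \left(-13 + A\right)$ ($X{\left(A \right)} = \left(A + 7 A\right) \left(-13 + A\right) = 8 A \left(-13 + A\right)$)
$K{\left(U \right)} = U + 8 U \left(-13 + U\right)$
$\frac{K{\left(-5 \right)}}{38757} + \frac{\left(11877 - 8647\right) \left(-23248 - 15199\right)}{40817} = \frac{\left(-5\right) \left(-103 + 8 \left(-5\right)\right)}{38757} + \frac{\left(11877 - 8647\right) \left(-23248 - 15199\right)}{40817} = - 5 \left(-103 - 40\right) \frac{1}{38757} + 3230 \left(-38447\right) \frac{1}{40817} = \left(-5\right) \left(-143\right) \frac{1}{38757} - \frac{7304930}{2401} = 715 \cdot \frac{1}{38757} - \frac{7304930}{2401} = \frac{715}{38757} - \frac{7304930}{2401} = - \frac{283115455295}{93055557}$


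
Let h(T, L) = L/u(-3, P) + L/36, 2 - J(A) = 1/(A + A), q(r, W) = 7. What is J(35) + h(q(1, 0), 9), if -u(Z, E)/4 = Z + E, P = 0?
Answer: 209/70 ≈ 2.9857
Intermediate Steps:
J(A) = 2 - 1/(2*A) (J(A) = 2 - 1/(A + A) = 2 - 1/(2*A))
u(Z, E) = -4*E - 4*Z (u(Z, E) = -4*(Z + E) = -4*(E + Z) = -4*E - 4*Z)
h(T, L) = L/9 (h(T, L) = L/(-4*0 - 4*(-3)) + L/36 = L/(0 + 12) + L*(1/36) = L/12 + L/36 = L/9)
J(35) + h(q(1, 0), 9) = (2 - ½/35) + (⅑)*9 = (2 - ½*1/35) + 1 = (2 - 1/70) + 1 = 139/70 + 1 = 209/70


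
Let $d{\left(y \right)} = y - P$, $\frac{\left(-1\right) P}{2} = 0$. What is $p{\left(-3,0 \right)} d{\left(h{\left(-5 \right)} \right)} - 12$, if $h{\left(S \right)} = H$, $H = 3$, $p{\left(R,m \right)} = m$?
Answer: $-12$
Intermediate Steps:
$P = 0$ ($P = \left(-2\right) 0 = 0$)
$h{\left(S \right)} = 3$
$d{\left(y \right)} = y$ ($d{\left(y \right)} = y - 0 = y + 0 = y$)
$p{\left(-3,0 \right)} d{\left(h{\left(-5 \right)} \right)} - 12 = 0 \cdot 3 - 12 = 0 - 12 = -12$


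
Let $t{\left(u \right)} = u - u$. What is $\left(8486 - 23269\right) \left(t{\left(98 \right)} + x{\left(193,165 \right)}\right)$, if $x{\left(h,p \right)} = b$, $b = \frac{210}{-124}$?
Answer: $\frac{1552215}{62} \approx 25036.0$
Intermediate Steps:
$b = - \frac{105}{62}$ ($b = 210 \left(- \frac{1}{124}\right) = - \frac{105}{62} \approx -1.6935$)
$t{\left(u \right)} = 0$
$x{\left(h,p \right)} = - \frac{105}{62}$
$\left(8486 - 23269\right) \left(t{\left(98 \right)} + x{\left(193,165 \right)}\right) = \left(8486 - 23269\right) \left(0 - \frac{105}{62}\right) = \left(-14783\right) \left(- \frac{105}{62}\right) = \frac{1552215}{62}$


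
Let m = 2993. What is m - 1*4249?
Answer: -1256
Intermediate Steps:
m - 1*4249 = 2993 - 1*4249 = 2993 - 4249 = -1256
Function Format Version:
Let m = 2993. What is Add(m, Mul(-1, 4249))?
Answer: -1256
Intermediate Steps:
Add(m, Mul(-1, 4249)) = Add(2993, Mul(-1, 4249)) = Add(2993, -4249) = -1256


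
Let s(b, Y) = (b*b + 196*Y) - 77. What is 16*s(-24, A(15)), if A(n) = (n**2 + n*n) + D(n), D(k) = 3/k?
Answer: 7099056/5 ≈ 1.4198e+6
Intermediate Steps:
A(n) = 2*n**2 + 3/n (A(n) = (n**2 + n*n) + 3/n = (n**2 + n**2) + 3/n = 2*n**2 + 3/n)
s(b, Y) = -77 + b**2 + 196*Y (s(b, Y) = (b**2 + 196*Y) - 77 = -77 + b**2 + 196*Y)
16*s(-24, A(15)) = 16*(-77 + (-24)**2 + 196*((3 + 2*15**3)/15)) = 16*(-77 + 576 + 196*((3 + 2*3375)/15)) = 16*(-77 + 576 + 196*((3 + 6750)/15)) = 16*(-77 + 576 + 196*((1/15)*6753)) = 16*(-77 + 576 + 196*(2251/5)) = 16*(-77 + 576 + 441196/5) = 16*(443691/5) = 7099056/5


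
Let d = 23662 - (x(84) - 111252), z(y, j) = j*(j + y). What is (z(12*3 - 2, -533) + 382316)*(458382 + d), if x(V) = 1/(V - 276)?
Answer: 73847753115739/192 ≈ 3.8462e+11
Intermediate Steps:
x(V) = 1/(-276 + V)
d = 25903489/192 (d = 23662 - (1/(-276 + 84) - 111252) = 23662 - (1/(-192) - 111252) = 23662 - (-1/192 - 111252) = 23662 - 1*(-21360385/192) = 23662 + 21360385/192 = 25903489/192 ≈ 1.3491e+5)
(z(12*3 - 2, -533) + 382316)*(458382 + d) = (-533*(-533 + (12*3 - 2)) + 382316)*(458382 + 25903489/192) = (-533*(-533 + (36 - 2)) + 382316)*(113912833/192) = (-533*(-533 + 34) + 382316)*(113912833/192) = (-533*(-499) + 382316)*(113912833/192) = (265967 + 382316)*(113912833/192) = 648283*(113912833/192) = 73847753115739/192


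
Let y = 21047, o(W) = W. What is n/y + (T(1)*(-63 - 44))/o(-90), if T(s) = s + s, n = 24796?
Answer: 3367849/947115 ≈ 3.5559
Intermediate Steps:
T(s) = 2*s
n/y + (T(1)*(-63 - 44))/o(-90) = 24796/21047 + ((2*1)*(-63 - 44))/(-90) = 24796*(1/21047) + (2*(-107))*(-1/90) = 24796/21047 - 214*(-1/90) = 24796/21047 + 107/45 = 3367849/947115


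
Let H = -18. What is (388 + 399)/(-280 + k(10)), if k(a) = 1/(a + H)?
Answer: -6296/2241 ≈ -2.8095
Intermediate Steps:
k(a) = 1/(-18 + a) (k(a) = 1/(a - 18) = 1/(-18 + a))
(388 + 399)/(-280 + k(10)) = (388 + 399)/(-280 + 1/(-18 + 10)) = 787/(-280 + 1/(-8)) = 787/(-280 - ⅛) = 787/(-2241/8) = 787*(-8/2241) = -6296/2241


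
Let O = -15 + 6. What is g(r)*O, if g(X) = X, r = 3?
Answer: -27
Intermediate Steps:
O = -9
g(r)*O = 3*(-9) = -27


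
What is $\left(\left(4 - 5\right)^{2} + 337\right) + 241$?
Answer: $579$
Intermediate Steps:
$\left(\left(4 - 5\right)^{2} + 337\right) + 241 = \left(\left(-1\right)^{2} + 337\right) + 241 = \left(1 + 337\right) + 241 = 338 + 241 = 579$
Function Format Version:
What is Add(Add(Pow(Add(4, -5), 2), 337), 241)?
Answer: 579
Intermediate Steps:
Add(Add(Pow(Add(4, -5), 2), 337), 241) = Add(Add(Pow(-1, 2), 337), 241) = Add(Add(1, 337), 241) = Add(338, 241) = 579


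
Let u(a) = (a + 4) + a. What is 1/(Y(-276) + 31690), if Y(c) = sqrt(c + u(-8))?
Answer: 15845/502128194 - 3*I*sqrt(2)/251064097 ≈ 3.1556e-5 - 1.6899e-8*I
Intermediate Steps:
u(a) = 4 + 2*a (u(a) = (4 + a) + a = 4 + 2*a)
Y(c) = sqrt(-12 + c) (Y(c) = sqrt(c + (4 + 2*(-8))) = sqrt(c + (4 - 16)) = sqrt(c - 12) = sqrt(-12 + c))
1/(Y(-276) + 31690) = 1/(sqrt(-12 - 276) + 31690) = 1/(sqrt(-288) + 31690) = 1/(12*I*sqrt(2) + 31690) = 1/(31690 + 12*I*sqrt(2))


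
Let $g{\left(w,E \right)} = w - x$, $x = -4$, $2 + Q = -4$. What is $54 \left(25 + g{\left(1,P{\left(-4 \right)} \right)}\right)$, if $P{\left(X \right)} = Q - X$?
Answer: $1620$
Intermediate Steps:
$Q = -6$ ($Q = -2 - 4 = -6$)
$P{\left(X \right)} = -6 - X$
$g{\left(w,E \right)} = 4 + w$ ($g{\left(w,E \right)} = w - -4 = w + 4 = 4 + w$)
$54 \left(25 + g{\left(1,P{\left(-4 \right)} \right)}\right) = 54 \left(25 + \left(4 + 1\right)\right) = 54 \left(25 + 5\right) = 54 \cdot 30 = 1620$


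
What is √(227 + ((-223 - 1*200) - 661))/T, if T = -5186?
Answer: -I*√857/5186 ≈ -0.0056449*I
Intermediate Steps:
√(227 + ((-223 - 1*200) - 661))/T = √(227 + ((-223 - 1*200) - 661))/(-5186) = √(227 + ((-223 - 200) - 661))*(-1/5186) = √(227 + (-423 - 661))*(-1/5186) = √(227 - 1084)*(-1/5186) = √(-857)*(-1/5186) = (I*√857)*(-1/5186) = -I*√857/5186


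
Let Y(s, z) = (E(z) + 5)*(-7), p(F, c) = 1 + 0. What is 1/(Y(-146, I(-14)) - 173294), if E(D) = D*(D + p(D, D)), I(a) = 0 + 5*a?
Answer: -1/207139 ≈ -4.8277e-6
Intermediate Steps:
p(F, c) = 1
I(a) = 5*a
E(D) = D*(1 + D) (E(D) = D*(D + 1) = D*(1 + D))
Y(s, z) = -35 - 7*z*(1 + z) (Y(s, z) = (z*(1 + z) + 5)*(-7) = (5 + z*(1 + z))*(-7) = -35 - 7*z*(1 + z))
1/(Y(-146, I(-14)) - 173294) = 1/((-35 - 7*5*(-14)*(1 + 5*(-14))) - 173294) = 1/((-35 - 7*(-70)*(1 - 70)) - 173294) = 1/((-35 - 7*(-70)*(-69)) - 173294) = 1/((-35 - 33810) - 173294) = 1/(-33845 - 173294) = 1/(-207139) = -1/207139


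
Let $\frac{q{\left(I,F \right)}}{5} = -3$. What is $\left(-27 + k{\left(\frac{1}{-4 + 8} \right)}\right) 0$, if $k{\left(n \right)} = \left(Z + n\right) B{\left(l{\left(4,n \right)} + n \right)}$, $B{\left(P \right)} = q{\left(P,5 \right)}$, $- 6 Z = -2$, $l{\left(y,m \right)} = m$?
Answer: $0$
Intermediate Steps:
$q{\left(I,F \right)} = -15$ ($q{\left(I,F \right)} = 5 \left(-3\right) = -15$)
$Z = \frac{1}{3}$ ($Z = \left(- \frac{1}{6}\right) \left(-2\right) = \frac{1}{3} \approx 0.33333$)
$B{\left(P \right)} = -15$
$k{\left(n \right)} = -5 - 15 n$ ($k{\left(n \right)} = \left(\frac{1}{3} + n\right) \left(-15\right) = -5 - 15 n$)
$\left(-27 + k{\left(\frac{1}{-4 + 8} \right)}\right) 0 = \left(-27 - \left(5 + \frac{15}{-4 + 8}\right)\right) 0 = \left(-27 - \left(5 + \frac{15}{4}\right)\right) 0 = \left(-27 - \frac{35}{4}\right) 0 = \left(- \frac{143}{4}\right) 0 = 0$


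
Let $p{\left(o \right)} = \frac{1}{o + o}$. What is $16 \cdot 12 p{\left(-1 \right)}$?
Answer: $-96$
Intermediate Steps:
$p{\left(o \right)} = \frac{1}{2 o}$
$16 \cdot 12 p{\left(-1 \right)} = 16 \cdot 12 \frac{1}{2 \left(-1\right)} = 192 \cdot \frac{1}{2} \left(-1\right) = 192 \left(- \frac{1}{2}\right) = -96$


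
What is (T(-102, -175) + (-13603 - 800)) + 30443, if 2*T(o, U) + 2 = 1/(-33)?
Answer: 1058573/66 ≈ 16039.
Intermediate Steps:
T(o, U) = -67/66 (T(o, U) = -1 + (½)/(-33) = -1 + (½)*(-1/33) = -1 - 1/66 = -67/66)
(T(-102, -175) + (-13603 - 800)) + 30443 = (-67/66 + (-13603 - 800)) + 30443 = (-67/66 - 14403) + 30443 = -950665/66 + 30443 = 1058573/66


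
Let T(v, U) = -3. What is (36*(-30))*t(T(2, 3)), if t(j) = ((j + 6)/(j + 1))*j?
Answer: -4860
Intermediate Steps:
t(j) = j*(6 + j)/(1 + j) (t(j) = ((6 + j)/(1 + j))*j = j*(6 + j)/(1 + j))
(36*(-30))*t(T(2, 3)) = (36*(-30))*(-3*(6 - 3)/(1 - 3)) = -(-3240)*3/(-2) = -(-3240)*(-1)*3/2 = -1080*9/2 = -4860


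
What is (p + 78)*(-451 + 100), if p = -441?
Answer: 127413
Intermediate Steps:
(p + 78)*(-451 + 100) = (-441 + 78)*(-451 + 100) = -363*(-351) = 127413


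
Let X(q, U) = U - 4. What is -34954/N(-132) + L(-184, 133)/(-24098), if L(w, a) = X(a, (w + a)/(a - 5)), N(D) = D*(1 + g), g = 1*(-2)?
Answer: -26954269165/101789952 ≈ -264.80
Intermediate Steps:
g = -2
N(D) = -D (N(D) = D*(1 - 2) = D*(-1) = -D)
X(q, U) = -4 + U
L(w, a) = -4 + (a + w)/(-5 + a) (L(w, a) = -4 + (w + a)/(a - 5) = -4 + (a + w)/(-5 + a))
-34954/N(-132) + L(-184, 133)/(-24098) = -34954/((-1*(-132))) + ((20 - 184 - 3*133)/(-5 + 133))/(-24098) = -34954/132 + ((20 - 184 - 399)/128)*(-1/24098) = -34954*1/132 + ((1/128)*(-563))*(-1/24098) = -17477/66 - 563/128*(-1/24098) = -17477/66 + 563/3084544 = -26954269165/101789952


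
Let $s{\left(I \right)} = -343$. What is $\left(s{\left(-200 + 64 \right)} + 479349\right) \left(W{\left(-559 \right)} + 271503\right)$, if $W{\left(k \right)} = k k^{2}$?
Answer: $-83541221536256$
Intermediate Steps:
$W{\left(k \right)} = k^{3}$
$\left(s{\left(-200 + 64 \right)} + 479349\right) \left(W{\left(-559 \right)} + 271503\right) = \left(-343 + 479349\right) \left(\left(-559\right)^{3} + 271503\right) = 479006 \left(-174676879 + 271503\right) = 479006 \left(-174405376\right) = -83541221536256$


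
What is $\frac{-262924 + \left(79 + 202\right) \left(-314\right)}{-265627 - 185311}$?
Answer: $\frac{175579}{225469} \approx 0.77873$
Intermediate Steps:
$\frac{-262924 + \left(79 + 202\right) \left(-314\right)}{-265627 - 185311} = \frac{-262924 + 281 \left(-314\right)}{-450938} = \left(-262924 - 88234\right) \left(- \frac{1}{450938}\right) = \left(-351158\right) \left(- \frac{1}{450938}\right) = \frac{175579}{225469}$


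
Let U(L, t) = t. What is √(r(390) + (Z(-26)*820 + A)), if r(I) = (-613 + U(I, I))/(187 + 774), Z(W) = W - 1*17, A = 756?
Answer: I*√33158567/31 ≈ 185.75*I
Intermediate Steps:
Z(W) = -17 + W (Z(W) = W - 17 = -17 + W)
r(I) = -613/961 + I/961 (r(I) = (-613 + I)/(187 + 774) = (-613 + I)/961 = (-613 + I)*(1/961) = -613/961 + I/961)
√(r(390) + (Z(-26)*820 + A)) = √((-613/961 + (1/961)*390) + ((-17 - 26)*820 + 756)) = √((-613/961 + 390/961) + (-43*820 + 756)) = √(-223/961 + (-35260 + 756)) = √(-223/961 - 34504) = √(-33158567/961) = I*√33158567/31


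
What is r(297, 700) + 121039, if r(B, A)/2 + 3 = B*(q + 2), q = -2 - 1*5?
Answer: 118063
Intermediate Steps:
q = -7 (q = -2 - 5 = -7)
r(B, A) = -6 - 10*B (r(B, A) = -6 + 2*(B*(-7 + 2)) = -6 + 2*(B*(-5)) = -6 + 2*(-5*B) = -6 - 10*B)
r(297, 700) + 121039 = (-6 - 10*297) + 121039 = (-6 - 2970) + 121039 = -2976 + 121039 = 118063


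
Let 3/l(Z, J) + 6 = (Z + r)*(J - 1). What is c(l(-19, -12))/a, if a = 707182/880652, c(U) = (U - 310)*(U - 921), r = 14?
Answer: 437526597512832/1230850271 ≈ 3.5547e+5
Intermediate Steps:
l(Z, J) = 3/(-6 + (-1 + J)*(14 + Z)) (l(Z, J) = 3/(-6 + (Z + 14)*(J - 1)) = 3/(-6 + (14 + Z)*(-1 + J)) = 3/(-6 + (-1 + J)*(14 + Z)))
c(U) = (-921 + U)*(-310 + U) (c(U) = (-310 + U)*(-921 + U) = (-921 + U)*(-310 + U))
a = 353591/440326 (a = 707182*(1/880652) = 353591/440326 ≈ 0.80302)
c(l(-19, -12))/a = (285510 + (3/(-20 - 1*(-19) + 14*(-12) - 12*(-19)))² - 3693/(-20 - 1*(-19) + 14*(-12) - 12*(-19)))/(353591/440326) = (285510 + (3/(-20 + 19 - 168 + 228))² - 3693/(-20 + 19 - 168 + 228))*(440326/353591) = (285510 + (3/59)² - 3693/59)*(440326/353591) = (285510 + (3*(1/59))² - 3693/59)*(440326/353591) = (285510 + (3/59)² - 1231*3/59)*(440326/353591) = (285510 + 9/3481 - 3693/59)*(440326/353591) = (993642432/3481)*(440326/353591) = 437526597512832/1230850271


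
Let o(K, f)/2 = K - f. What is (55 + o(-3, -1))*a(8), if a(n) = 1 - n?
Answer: -357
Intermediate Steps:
o(K, f) = -2*f + 2*K (o(K, f) = 2*(K - f) = -2*f + 2*K)
(55 + o(-3, -1))*a(8) = (55 + (-2*(-1) + 2*(-3)))*(1 - 1*8) = (55 + (2 - 6))*(1 - 8) = (55 - 4)*(-7) = 51*(-7) = -357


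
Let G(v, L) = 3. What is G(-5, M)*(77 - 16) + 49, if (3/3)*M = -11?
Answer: 232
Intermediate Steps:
M = -11
G(-5, M)*(77 - 16) + 49 = 3*(77 - 16) + 49 = 3*61 + 49 = 183 + 49 = 232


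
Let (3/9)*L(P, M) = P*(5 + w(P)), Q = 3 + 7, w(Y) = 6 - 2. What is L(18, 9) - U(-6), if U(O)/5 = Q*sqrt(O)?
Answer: 486 - 50*I*sqrt(6) ≈ 486.0 - 122.47*I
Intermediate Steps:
w(Y) = 4
Q = 10
L(P, M) = 27*P (L(P, M) = 3*(P*(5 + 4)) = 3*(P*9) = 3*(9*P) = 27*P)
U(O) = 50*sqrt(O) (U(O) = 5*(10*sqrt(O)) = 50*sqrt(O))
L(18, 9) - U(-6) = 27*18 - 50*sqrt(-6) = 486 - 50*I*sqrt(6)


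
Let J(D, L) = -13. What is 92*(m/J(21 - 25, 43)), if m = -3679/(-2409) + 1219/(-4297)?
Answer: -1184232464/134569149 ≈ -8.8002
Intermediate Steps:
m = 12872092/10351473 (m = -3679*(-1/2409) + 1219*(-1/4297) = 3679/2409 - 1219/4297 = 12872092/10351473 ≈ 1.2435)
92*(m/J(21 - 25, 43)) = 92*((12872092/10351473)/(-13)) = 92*((12872092/10351473)*(-1/13)) = 92*(-12872092/134569149) = -1184232464/134569149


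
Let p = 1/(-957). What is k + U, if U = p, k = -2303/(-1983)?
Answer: 733996/632577 ≈ 1.1603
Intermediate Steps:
k = 2303/1983 (k = -2303*(-1/1983) = 2303/1983 ≈ 1.1614)
p = -1/957 ≈ -0.0010449
U = -1/957 ≈ -0.0010449
k + U = 2303/1983 - 1/957 = 733996/632577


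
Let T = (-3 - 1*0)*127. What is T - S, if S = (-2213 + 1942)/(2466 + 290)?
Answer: -1049765/2756 ≈ -380.90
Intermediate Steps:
S = -271/2756 ≈ -0.098331
T = -381 (T = (-3 + 0)*127 = -3*127 = -381)
T - S = -381 - 1*(-271/2756) = -381 + 271/2756 = -1049765/2756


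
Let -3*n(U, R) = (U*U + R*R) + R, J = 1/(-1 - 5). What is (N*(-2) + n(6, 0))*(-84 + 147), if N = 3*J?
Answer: -693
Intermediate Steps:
J = -⅙ (J = 1/(-6) = -⅙ ≈ -0.16667)
n(U, R) = -R/3 - R²/3 - U²/3 (n(U, R) = -((U*U + R*R) + R)/3 = -((U² + R²) + R)/3 = -((R² + U²) + R)/3 = -(R + R² + U²)/3 = -R/3 - R²/3 - U²/3)
N = -½ (N = 3*(-⅙) = -½ ≈ -0.50000)
(N*(-2) + n(6, 0))*(-84 + 147) = (-½*(-2) + (-⅓*0 - ⅓*0² - ⅓*6²))*(-84 + 147) = (1 + (0 - ⅓*0 - ⅓*36))*63 = (1 + (0 + 0 - 12))*63 = (1 - 12)*63 = -11*63 = -693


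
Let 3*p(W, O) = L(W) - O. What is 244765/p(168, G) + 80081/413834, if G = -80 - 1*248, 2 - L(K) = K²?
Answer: -25136871468/961957133 ≈ -26.131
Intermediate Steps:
L(K) = 2 - K²
G = -328 (G = -80 - 248 = -328)
p(W, O) = ⅔ - O/3 - W²/3 (p(W, O) = ((2 - W²) - O)/3 = (2 - O - W²)/3 = ⅔ - O/3 - W²/3)
244765/p(168, G) + 80081/413834 = 244765/(⅔ - ⅓*(-328) - ⅓*168²) + 80081/413834 = 244765/(⅔ + 328/3 - ⅓*28224) + 80081*(1/413834) = 244765/(⅔ + 328/3 - 9408) + 80081/413834 = 244765/(-9298) + 80081/413834 = 244765*(-1/9298) + 80081/413834 = -244765/9298 + 80081/413834 = -25136871468/961957133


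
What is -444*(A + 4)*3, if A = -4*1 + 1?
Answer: -1332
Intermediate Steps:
A = -3 (A = -4 + 1 = -3)
-444*(A + 4)*3 = -444*(-3 + 4)*3 = -444*3 = -1332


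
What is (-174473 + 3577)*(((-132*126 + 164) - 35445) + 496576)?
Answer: -75991128048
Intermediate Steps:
(-174473 + 3577)*(((-132*126 + 164) - 35445) + 496576) = -170896*(((-16632 + 164) - 35445) + 496576) = -170896*((-16468 - 35445) + 496576) = -170896*(-51913 + 496576) = -170896*444663 = -75991128048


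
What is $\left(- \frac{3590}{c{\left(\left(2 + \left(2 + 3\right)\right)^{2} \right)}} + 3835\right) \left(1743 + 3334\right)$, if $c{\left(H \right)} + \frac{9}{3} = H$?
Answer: $\frac{438703570}{23} \approx 1.9074 \cdot 10^{7}$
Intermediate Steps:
$c{\left(H \right)} = -3 + H$
$\left(- \frac{3590}{c{\left(\left(2 + \left(2 + 3\right)\right)^{2} \right)}} + 3835\right) \left(1743 + 3334\right) = \left(- \frac{3590}{-3 + \left(2 + \left(2 + 3\right)\right)^{2}} + 3835\right) \left(1743 + 3334\right) = \left(- \frac{3590}{-3 + \left(2 + 5\right)^{2}} + 3835\right) 5077 = \left(- \frac{3590}{-3 + 7^{2}} + 3835\right) 5077 = \left(- \frac{3590}{-3 + 49} + 3835\right) 5077 = \left(- \frac{3590}{46} + 3835\right) 5077 = \left(\left(-3590\right) \frac{1}{46} + 3835\right) 5077 = \left(- \frac{1795}{23} + 3835\right) 5077 = \frac{86410}{23} \cdot 5077 = \frac{438703570}{23}$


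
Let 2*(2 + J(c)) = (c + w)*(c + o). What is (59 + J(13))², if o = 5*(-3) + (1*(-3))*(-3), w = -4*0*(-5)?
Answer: 42025/4 ≈ 10506.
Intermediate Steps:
w = 0 (w = 0*(-5) = 0)
o = -6 (o = -15 - 3*(-3) = -15 + 9 = -6)
J(c) = -2 + c*(-6 + c)/2 (J(c) = -2 + ((c + 0)*(c - 6))/2 = -2 + (c*(-6 + c))/2 = -2 + c*(-6 + c)/2)
(59 + J(13))² = (59 + (-2 + (½)*13² - 3*13))² = (59 + (-2 + (½)*169 - 39))² = (59 + (-2 + 169/2 - 39))² = (59 + 87/2)² = (205/2)² = 42025/4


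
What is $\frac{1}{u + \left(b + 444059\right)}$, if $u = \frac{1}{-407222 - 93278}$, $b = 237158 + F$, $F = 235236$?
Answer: $\frac{500500}{458684726499} \approx 1.0912 \cdot 10^{-6}$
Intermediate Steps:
$b = 472394$ ($b = 237158 + 235236 = 472394$)
$u = - \frac{1}{500500}$ ($u = \frac{1}{-500500} = - \frac{1}{500500} \approx -1.998 \cdot 10^{-6}$)
$\frac{1}{u + \left(b + 444059\right)} = \frac{1}{- \frac{1}{500500} + \left(472394 + 444059\right)} = \frac{1}{- \frac{1}{500500} + 916453} = \frac{1}{\frac{458684726499}{500500}} = \frac{500500}{458684726499}$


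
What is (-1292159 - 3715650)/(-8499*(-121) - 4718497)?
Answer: 5007809/3690118 ≈ 1.3571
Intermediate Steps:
(-1292159 - 3715650)/(-8499*(-121) - 4718497) = -5007809/(1028379 - 4718497) = -5007809/(-3690118) = -5007809*(-1/3690118) = 5007809/3690118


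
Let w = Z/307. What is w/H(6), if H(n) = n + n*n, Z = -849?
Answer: -283/4298 ≈ -0.065845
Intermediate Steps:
H(n) = n + n**2
w = -849/307 ≈ -2.7655
w/H(6) = -849*1/(6*(1 + 6))/307 = -849/(307*(6*7)) = -849/307/42 = -849/307*1/42 = -283/4298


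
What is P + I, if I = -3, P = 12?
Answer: 9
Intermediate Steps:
P + I = 12 - 3 = 9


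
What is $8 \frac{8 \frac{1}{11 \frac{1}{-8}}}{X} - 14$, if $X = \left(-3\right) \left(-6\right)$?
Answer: $- \frac{1642}{99} \approx -16.586$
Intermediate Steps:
$X = 18$
$8 \frac{8 \frac{1}{11 \frac{1}{-8}}}{X} - 14 = 8 \frac{8 \frac{1}{11 \frac{1}{-8}}}{18} - 14 = 8 \frac{8}{11 \left(- \frac{1}{8}\right)} \frac{1}{18} - 14 = 8 \frac{8}{- \frac{11}{8}} \cdot \frac{1}{18} - 14 = 8 \cdot 8 \left(- \frac{8}{11}\right) \frac{1}{18} - 14 = 8 \left(\left(- \frac{64}{11}\right) \frac{1}{18}\right) - 14 = 8 \left(- \frac{32}{99}\right) - 14 = - \frac{256}{99} - 14 = - \frac{1642}{99}$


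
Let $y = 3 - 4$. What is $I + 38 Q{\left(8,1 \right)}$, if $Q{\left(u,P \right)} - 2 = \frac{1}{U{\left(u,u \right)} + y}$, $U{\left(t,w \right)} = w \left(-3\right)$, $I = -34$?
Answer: $\frac{1012}{25} \approx 40.48$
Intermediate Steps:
$y = -1$ ($y = 3 - 4 = -1$)
$U{\left(t,w \right)} = - 3 w$
$Q{\left(u,P \right)} = 2 + \frac{1}{-1 - 3 u}$ ($Q{\left(u,P \right)} = 2 + \frac{1}{- 3 u - 1} = 2 + \frac{1}{-1 - 3 u}$)
$I + 38 Q{\left(8,1 \right)} = -34 + 38 \frac{1 + 6 \cdot 8}{1 + 3 \cdot 8} = -34 + 38 \frac{1 + 48}{1 + 24} = -34 + 38 \cdot \frac{1}{25} \cdot 49 = -34 + 38 \cdot \frac{49}{25} = -34 + \frac{1862}{25} = \frac{1012}{25}$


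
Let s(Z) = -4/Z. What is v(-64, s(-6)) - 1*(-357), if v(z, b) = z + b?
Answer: 881/3 ≈ 293.67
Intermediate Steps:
v(z, b) = b + z
v(-64, s(-6)) - 1*(-357) = (-4/(-6) - 64) - 1*(-357) = (-4*(-⅙) - 64) + 357 = (⅔ - 64) + 357 = -190/3 + 357 = 881/3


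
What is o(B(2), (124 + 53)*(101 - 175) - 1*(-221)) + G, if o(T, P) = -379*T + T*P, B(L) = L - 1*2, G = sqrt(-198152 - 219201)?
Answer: I*sqrt(417353) ≈ 646.03*I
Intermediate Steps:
G = I*sqrt(417353) (G = sqrt(-417353) = I*sqrt(417353) ≈ 646.03*I)
B(L) = -2 + L (B(L) = L - 2 = -2 + L)
o(T, P) = -379*T + P*T
o(B(2), (124 + 53)*(101 - 175) - 1*(-221)) + G = (-2 + 2)*(-379 + ((124 + 53)*(101 - 175) - 1*(-221))) + I*sqrt(417353) = 0*(-379 + (177*(-74) + 221)) + I*sqrt(417353) = 0*(-379 + (-13098 + 221)) + I*sqrt(417353) = 0*(-379 - 12877) + I*sqrt(417353) = 0*(-13256) + I*sqrt(417353) = 0 + I*sqrt(417353) = I*sqrt(417353)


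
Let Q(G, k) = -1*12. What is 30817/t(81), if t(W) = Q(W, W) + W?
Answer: 30817/69 ≈ 446.62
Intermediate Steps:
Q(G, k) = -12
t(W) = -12 + W
30817/t(81) = 30817/(-12 + 81) = 30817/69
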